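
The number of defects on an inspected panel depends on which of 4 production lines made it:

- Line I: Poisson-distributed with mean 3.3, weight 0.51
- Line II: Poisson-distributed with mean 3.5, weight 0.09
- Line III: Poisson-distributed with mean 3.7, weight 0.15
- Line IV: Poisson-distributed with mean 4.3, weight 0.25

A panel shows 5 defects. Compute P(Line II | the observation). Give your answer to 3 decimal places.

Posterior ∝ prior × likelihood, so P(k | x) ∝ π_k f_k(x); normalise over all components.
Component likelihoods at x = 5 defects:
  L_I = 0.120286
  L_II = 0.132169
  L_III = 0.142869
  L_IV = 0.166224
Multiply by the mixture weights:
  π_I·L_I = 0.51 × 0.120286 = 0.0613461
  π_II·L_II = 0.09 × 0.132169 = 0.0118952
  π_III·L_III = 0.15 × 0.142869 = 0.0214303
  π_IV·L_IV = 0.25 × 0.166224 = 0.0415561
Sum: 0.0613461 + 0.0118952 + 0.0214303 + 0.0415561 = 0.136228
P(Line II | x) = 0.0118952 / 0.136228 ≈ 0.087

0.087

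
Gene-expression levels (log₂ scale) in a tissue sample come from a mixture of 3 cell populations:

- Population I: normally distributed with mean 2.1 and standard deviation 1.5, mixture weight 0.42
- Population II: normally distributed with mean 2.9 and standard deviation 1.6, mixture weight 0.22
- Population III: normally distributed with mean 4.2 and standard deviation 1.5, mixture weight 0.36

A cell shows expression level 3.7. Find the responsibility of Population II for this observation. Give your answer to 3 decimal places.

By Bayes' theorem, P(k | x) = π_k f_k(x) / Σ_j π_j f_j(x).
Evaluate each component's likelihood at the observed value:
  f_I = 0.150575
  f_II = 0.220041
  f_III = 0.251589
Multiply by the mixture weights:
  π_I·f_I = 0.42 × 0.150575 = 0.0632416
  π_II·f_II = 0.22 × 0.220041 = 0.048409
  π_III·f_III = 0.36 × 0.251589 = 0.090572
Sum: 0.0632416 + 0.048409 + 0.090572 = 0.202223
P(Population II | 3.7) = 0.048409 / 0.202223 ≈ 0.239

0.239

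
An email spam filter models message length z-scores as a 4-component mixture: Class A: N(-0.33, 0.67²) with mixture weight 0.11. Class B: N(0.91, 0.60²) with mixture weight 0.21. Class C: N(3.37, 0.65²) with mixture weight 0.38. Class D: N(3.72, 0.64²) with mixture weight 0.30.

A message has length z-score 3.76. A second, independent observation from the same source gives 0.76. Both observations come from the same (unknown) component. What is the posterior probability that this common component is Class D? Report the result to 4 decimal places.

The responsibility of component k is w_k f_k(x) divided by Σ_j w_j f_j(x).
Since both observations come from the same component, the likelihood for component k is f_k(x₁)·f_k(x₂).
  L_A = [4.81859e-09] × [0.158531] = 7.63895e-10
  L_B = [8.38251e-06] × [0.644447] = 5.40208e-06
  L_C = [0.512653] × [0.000193581] = 9.92401e-05
  L_D = [0.622131] × [1.41194e-05] = 8.78409e-06
Prior × likelihood for each component:
  w_A·L_A = 0.11 × 7.63895e-10 = 8.40284e-11
  w_B·L_B = 0.21 × 5.40208e-06 = 1.13444e-06
  w_C·L_C = 0.38 × 9.92401e-05 = 3.77113e-05
  w_D·L_D = 0.30 × 8.78409e-06 = 2.63523e-06
Normaliser: 8.40284e-11 + 1.13444e-06 + 3.77113e-05 + 2.63523e-06 = 4.1481e-05
Responsibility of Class D: 2.63523e-06 / 4.1481e-05 ≈ 0.0635

0.0635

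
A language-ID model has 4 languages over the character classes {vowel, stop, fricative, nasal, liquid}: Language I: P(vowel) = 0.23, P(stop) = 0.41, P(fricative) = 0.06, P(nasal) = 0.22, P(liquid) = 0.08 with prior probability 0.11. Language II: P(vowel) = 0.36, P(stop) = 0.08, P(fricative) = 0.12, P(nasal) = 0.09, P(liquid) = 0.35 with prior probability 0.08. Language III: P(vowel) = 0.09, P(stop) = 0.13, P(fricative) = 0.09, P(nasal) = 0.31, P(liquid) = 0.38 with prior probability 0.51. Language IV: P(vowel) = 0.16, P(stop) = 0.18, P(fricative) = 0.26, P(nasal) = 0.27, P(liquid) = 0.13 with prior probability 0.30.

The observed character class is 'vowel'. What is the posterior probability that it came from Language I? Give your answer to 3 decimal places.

0.171

Posterior ∝ prior × likelihood, so P(k | x) ∝ P(Z=k) f_k(x); normalise over all components.
Categorical probabilities:
  p_I = P(vowel | comp) = 0.23
  p_II = P(vowel | comp) = 0.36
  p_III = P(vowel | comp) = 0.09
  p_IV = P(vowel | comp) = 0.16
Weight by the priors:
  P(Z=I)·p_I = 0.11 × 0.23 = 0.0253
  P(Z=II)·p_II = 0.08 × 0.36 = 0.0288
  P(Z=III)·p_III = 0.51 × 0.09 = 0.0459
  P(Z=IV)·p_IV = 0.30 × 0.16 = 0.048
Sum: 0.0253 + 0.0288 + 0.0459 + 0.048 = 0.148
P(Language I | x) = 0.0253 / 0.148 ≈ 0.171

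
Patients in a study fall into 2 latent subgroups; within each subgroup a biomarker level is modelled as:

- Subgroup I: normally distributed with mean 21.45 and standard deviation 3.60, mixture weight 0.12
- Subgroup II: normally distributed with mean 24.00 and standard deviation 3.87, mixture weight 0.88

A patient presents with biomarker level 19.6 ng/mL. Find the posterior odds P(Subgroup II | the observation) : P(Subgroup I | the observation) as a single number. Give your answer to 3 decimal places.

4.079

The posterior odds equal the prior odds times the likelihood ratio: (P(Z=i)/P(Z=j))·(f_i(x)/f_j(x)).
Evaluate each component's likelihood at the observed value:
  f_I = (1/(3.60·√(2π)))·exp(−(19.6−21.45)²/(2·3.60²)) = 0.110817·exp(-0.13204) = 0.0971098
  f_II = (1/(3.87·√(2π)))·exp(−(19.6−24.00)²/(2·3.87²)) = 0.103086·exp(-0.64633) = 0.0540135
0.0475319 / 0.0116532 ≈ 4.079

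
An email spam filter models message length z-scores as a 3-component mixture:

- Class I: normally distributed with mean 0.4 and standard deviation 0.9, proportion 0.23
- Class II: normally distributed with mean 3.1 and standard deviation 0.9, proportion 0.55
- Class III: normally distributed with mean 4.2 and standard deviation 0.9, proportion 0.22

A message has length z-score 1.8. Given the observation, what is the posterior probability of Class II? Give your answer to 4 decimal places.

Apply Bayes' rule: the posterior for each component is proportional to its prior times its likelihood at x.
Evaluate each component's likelihood at the observed value:
  L_I = (1/(0.9·√(2π)))·exp(−(1.8−0.4)²/(2·0.9²)) = 0.443269·exp(-1.20988) = 0.132198
  L_II = (1/(0.9·√(2π)))·exp(−(1.8−3.1)²/(2·0.9²)) = 0.443269·exp(-1.04321) = 0.156173
  L_III = (1/(0.9·√(2π)))·exp(−(1.8−4.2)²/(2·0.9²)) = 0.443269·exp(-3.55556) = 0.0126622
Weight by the priors:
  π_I·L_I = 0.23 × 0.132198 = 0.0304055
  π_II·L_II = 0.55 × 0.156173 = 0.0858954
  π_III·L_III = 0.22 × 0.0126622 = 0.00278569
Sum: 0.0304055 + 0.0858954 + 0.00278569 = 0.119087
Responsibility of Class II: 0.0858954 / 0.119087 ≈ 0.7213

0.7213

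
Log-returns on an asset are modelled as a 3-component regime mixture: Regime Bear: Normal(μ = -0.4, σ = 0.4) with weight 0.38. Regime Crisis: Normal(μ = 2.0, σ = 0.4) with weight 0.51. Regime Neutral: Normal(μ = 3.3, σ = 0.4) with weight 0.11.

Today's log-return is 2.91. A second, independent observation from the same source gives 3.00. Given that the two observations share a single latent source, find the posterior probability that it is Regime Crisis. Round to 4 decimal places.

The responsibility of component k is π_k f_k(x) divided by Σ_j π_j f_j(x).
Since both observations come from the same component, the likelihood for component k is f_k(x₁)·f_k(x₂).
  p_Bear = [(1/(0.4·√(2π)))·exp(−(2.91−-0.4)²/(2·0.4²)) = 0.997356·exp(-34.23781) = 1.34759e-15] × [2.04156e-16] = 2.75118e-31
  p_Crisis = [(1/(0.4·√(2π)))·exp(−(2.91−2.0)²/(2·0.4²)) = 0.997356·exp(-2.58781) = 0.0749855] × [0.0438208] = 0.00328592
  p_Neutral = [(1/(0.4·√(2π)))·exp(−(2.91−3.3)²/(2·0.4²)) = 0.997356·exp(-0.47531) = 0.620047] × [0.752844] = 0.466798
Prior × likelihood for each component:
  π_Bear·p_Bear = 0.38 × 2.75118e-31 = 1.04545e-31
  π_Crisis·p_Crisis = 0.51 × 0.00328592 = 0.00167582
  π_Neutral·p_Neutral = 0.11 × 0.466798 = 0.0513478
Marginal: 1.04545e-31 + 0.00167582 + 0.0513478 = 0.0530236
Responsibility of Regime Crisis: 0.00167582 / 0.0530236 ≈ 0.0316

0.0316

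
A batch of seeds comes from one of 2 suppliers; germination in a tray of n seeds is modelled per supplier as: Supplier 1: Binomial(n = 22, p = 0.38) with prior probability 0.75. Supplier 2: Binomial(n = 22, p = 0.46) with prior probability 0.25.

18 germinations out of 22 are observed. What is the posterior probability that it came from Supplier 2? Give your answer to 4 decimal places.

0.8567

Apply Bayes' rule: the posterior for each component is proportional to its prior times its likelihood at x.
Evaluate each component's likelihood at the observed value:
  p_1 = 2.95043e-05
  p_2 = 0.000528969
Multiply by the mixture weights:
  w_1·p_1 = 0.75 × 2.95043e-05 = 2.21283e-05
  w_2·p_2 = 0.25 × 0.000528969 = 0.000132242
Normaliser: 2.21283e-05 + 0.000132242 = 0.000154371
So the posterior for Supplier 2 is 0.000132242 / 0.000154371 ≈ 0.8567.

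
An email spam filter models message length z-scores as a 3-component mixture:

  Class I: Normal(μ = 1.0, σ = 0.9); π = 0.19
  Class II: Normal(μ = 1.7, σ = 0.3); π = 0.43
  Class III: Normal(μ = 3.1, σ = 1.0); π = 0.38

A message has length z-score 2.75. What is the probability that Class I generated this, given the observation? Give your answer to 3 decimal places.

0.081

Posterior ∝ prior × likelihood, so P(k | x) ∝ π_k f_k(x); normalise over all components.
Component likelihoods at x = 2.75:
  p_I = 0.0669366
  p_II = 0.00290894
  p_III = 0.37524
Weight by the priors:
  π_I·p_I = 0.19 × 0.0669366 = 0.0127179
  π_II·p_II = 0.43 × 0.00290894 = 0.00125085
  π_III·p_III = 0.38 × 0.37524 = 0.142591
Evidence: 0.0127179 + 0.00125085 + 0.142591 = 0.15656
Responsibility of Class I: 0.0127179 / 0.15656 ≈ 0.081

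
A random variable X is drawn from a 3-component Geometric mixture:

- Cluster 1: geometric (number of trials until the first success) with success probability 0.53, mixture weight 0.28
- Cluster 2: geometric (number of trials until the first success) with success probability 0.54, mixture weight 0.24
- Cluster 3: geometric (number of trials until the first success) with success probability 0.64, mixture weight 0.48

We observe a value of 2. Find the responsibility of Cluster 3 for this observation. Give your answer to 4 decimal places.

0.4609

Apply Bayes' rule: the posterior for each component is proportional to its prior times its likelihood at x.
Geometric probabilities:
  f_1 = 0.2491
  f_2 = 0.2484
  f_3 = 0.2304
Weight by the priors:
  P(Z=1)·f_1 = 0.28 × 0.2491 = 0.069748
  P(Z=2)·f_2 = 0.24 × 0.2484 = 0.059616
  P(Z=3)·f_3 = 0.48 × 0.2304 = 0.110592
Evidence: 0.069748 + 0.059616 + 0.110592 = 0.239956
Responsibility of Cluster 3: 0.110592 / 0.239956 ≈ 0.4609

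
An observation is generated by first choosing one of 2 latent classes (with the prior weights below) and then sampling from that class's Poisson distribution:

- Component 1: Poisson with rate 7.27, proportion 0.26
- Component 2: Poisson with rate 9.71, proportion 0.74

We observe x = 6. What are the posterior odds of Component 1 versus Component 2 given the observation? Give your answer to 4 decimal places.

0.7101

Since P(k|x) ∝ w_k f_k(x), the posterior odds are w_i f_i(x) / (w_j f_j(x)).
Evaluate each component's likelihood at the observed value:
  L_1 = e^(−7.27)·7.27^6/6! = 0.142742
  L_2 = e^(−9.71)·9.71^6/6! = 0.0706291
Posterior odds = (w_1·L_1) / (w_2·L_2) = (0.26·0.142742) / (0.74·0.0706291) = 0.037113 / 0.0522655 ≈ 0.7101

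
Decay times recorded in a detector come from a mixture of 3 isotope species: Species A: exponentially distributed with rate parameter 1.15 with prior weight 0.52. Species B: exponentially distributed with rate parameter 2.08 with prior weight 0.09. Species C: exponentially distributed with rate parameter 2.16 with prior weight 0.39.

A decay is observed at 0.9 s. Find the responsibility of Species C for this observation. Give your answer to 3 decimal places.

The responsibility of component k is w_k f_k(x) divided by Σ_j w_j f_j(x).
Evaluate each component's likelihood at the observed value:
  f_A = 0.40851
  f_B = 0.319937
  f_C = 0.309161
Unnormalised posteriors:
  w_A·f_A = 0.52 × 0.40851 = 0.212425
  w_B·f_B = 0.09 × 0.319937 = 0.0287943
  w_C·f_C = 0.39 × 0.309161 = 0.120573
Normaliser: 0.212425 + 0.0287943 + 0.120573 = 0.361793
P(Species C | the observation) = 0.120573 / 0.361793 ≈ 0.333

0.333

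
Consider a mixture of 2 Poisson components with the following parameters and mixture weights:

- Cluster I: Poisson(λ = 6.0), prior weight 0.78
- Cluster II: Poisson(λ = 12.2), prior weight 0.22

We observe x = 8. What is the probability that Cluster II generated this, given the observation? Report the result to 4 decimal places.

0.1433

The responsibility of component k is w_k f_k(x) divided by Σ_j w_j f_j(x).
Evaluate each component's likelihood at the observed value:
  L_I = 0.103258
  L_II = 0.0612302
Multiply by the mixture weights:
  w_I·L_I = 0.78 × 0.103258 = 0.080541
  w_II·L_II = 0.22 × 0.0612302 = 0.0134706
Sum: 0.080541 + 0.0134706 = 0.0940117
Responsibility of Cluster II: 0.0134706 / 0.0940117 ≈ 0.1433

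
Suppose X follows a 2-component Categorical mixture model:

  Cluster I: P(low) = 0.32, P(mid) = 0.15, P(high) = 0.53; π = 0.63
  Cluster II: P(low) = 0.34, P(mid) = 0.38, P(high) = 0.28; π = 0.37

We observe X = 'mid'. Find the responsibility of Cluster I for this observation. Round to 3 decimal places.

0.402

P(component k | x) = w_k·f_k(x) / marginal(x), where marginal(x) = Σ_j w_j·f_j(x).
Categorical probabilities:
  f_I = 0.15
  f_II = 0.38
Unnormalised posteriors:
  w_I·f_I = 0.63 × 0.15 = 0.0945
  w_II·f_II = 0.37 × 0.38 = 0.1406
Denominator: 0.0945 + 0.1406 = 0.2351
Responsibility of Cluster I: 0.0945 / 0.2351 ≈ 0.402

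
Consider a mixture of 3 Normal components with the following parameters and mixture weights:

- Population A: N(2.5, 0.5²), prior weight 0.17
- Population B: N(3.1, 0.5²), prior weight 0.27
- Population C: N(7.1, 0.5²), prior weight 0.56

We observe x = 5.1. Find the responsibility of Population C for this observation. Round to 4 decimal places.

P(component k | x) = π_k·f_k(x) / marginal(x), where marginal(x) = Σ_j π_j·f_j(x).
Normal densities:
  p_A = (1/(0.5·√(2π)))·exp(−(5.1−2.5)²/(2·0.5²)) = 0.797885·exp(-13.52000) = 1.07221e-06
  p_B = (1/(0.5·√(2π)))·exp(−(5.1−3.1)²/(2·0.5²)) = 0.797885·exp(-8.00000) = 0.00026766
  p_C = (1/(0.5·√(2π)))·exp(−(5.1−7.1)²/(2·0.5²)) = 0.797885·exp(-8.00000) = 0.00026766
Multiply by the mixture weights:
  π_A·p_A = 0.17 × 1.07221e-06 = 1.82275e-07
  π_B·p_B = 0.27 × 0.00026766 = 7.22683e-05
  π_C·p_C = 0.56 × 0.00026766 = 0.00014989
Denominator: 1.82275e-07 + 7.22683e-05 + 0.00014989 = 0.00022234
Responsibility of Population C: 0.00014989 / 0.00022234 ≈ 0.6741

0.6741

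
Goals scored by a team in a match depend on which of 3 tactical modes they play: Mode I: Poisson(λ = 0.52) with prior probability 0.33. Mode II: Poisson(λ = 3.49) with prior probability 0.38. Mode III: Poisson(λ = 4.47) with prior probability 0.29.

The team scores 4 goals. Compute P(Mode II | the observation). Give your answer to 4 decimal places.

Apply Bayes' rule: the posterior for each component is proportional to its prior times its likelihood at x.
Component likelihoods at x = 4 goals:
  f_I = e^(−0.52)·0.52^4/4! = 0.00181121
  f_II = e^(−3.49)·3.49^4/4! = 0.18854
  f_III = e^(−4.47)·4.47^4/4! = 0.190424
Multiply by the mixture weights:
  π_I·f_I = 0.33 × 0.00181121 = 0.0005977
  π_II·f_II = 0.38 × 0.18854 = 0.0716451
  π_III·f_III = 0.29 × 0.190424 = 0.0552231
Evidence: 0.0005977 + 0.0716451 + 0.0552231 = 0.127466
Responsibility of Mode II: 0.0716451 / 0.127466 ≈ 0.5621

0.5621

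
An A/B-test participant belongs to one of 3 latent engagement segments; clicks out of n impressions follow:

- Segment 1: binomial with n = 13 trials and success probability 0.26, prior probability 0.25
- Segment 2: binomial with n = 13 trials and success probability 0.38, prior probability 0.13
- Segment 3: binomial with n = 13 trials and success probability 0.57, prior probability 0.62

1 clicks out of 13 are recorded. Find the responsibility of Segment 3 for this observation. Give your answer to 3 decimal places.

0.007

By Bayes' theorem, P(k | x) = π_k f_k(x) / Σ_j π_j f_j(x).
Evaluate each component's likelihood at the observed value:
  p_1 = C(13,1)·0.26^1·0.74^12 = 13·0.26·0.0269638 = 0.0911375
  p_2 = C(13,1)·0.38^1·0.62^12 = 13·0.38·0.00322627 = 0.0159378
  p_3 = C(13,1)·0.57^1·0.43^12 = 13·0.57·3.99596e-05 = 0.000296101
Prior × likelihood for each component:
  π_1·p_1 = 0.25 × 0.0911375 = 0.0227844
  π_2·p_2 = 0.13 × 0.0159378 = 0.00207191
  π_3·p_3 = 0.62 × 0.000296101 = 0.000183583
Sum: 0.0227844 + 0.00207191 + 0.000183583 = 0.0250399
P(Segment 3 | the observation) = 0.000183583 / 0.0250399 ≈ 0.007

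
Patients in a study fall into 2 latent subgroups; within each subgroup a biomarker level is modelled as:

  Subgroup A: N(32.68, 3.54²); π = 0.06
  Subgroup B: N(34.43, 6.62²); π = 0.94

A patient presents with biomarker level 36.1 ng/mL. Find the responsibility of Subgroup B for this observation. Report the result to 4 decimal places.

0.9283

Posterior ∝ prior × likelihood, so P(k | x) ∝ P(Z=k) f_k(x); normalise over all components.
Normal densities:
  p_A = 0.0706695
  p_B = 0.0583759
Weight by the priors:
  P(Z=A)·p_A = 0.06 × 0.0706695 = 0.00424017
  P(Z=B)·p_B = 0.94 × 0.0583759 = 0.0548733
Sum: 0.00424017 + 0.0548733 = 0.0591135
P(Subgroup B | data) = 0.0548733 / 0.0591135 ≈ 0.9283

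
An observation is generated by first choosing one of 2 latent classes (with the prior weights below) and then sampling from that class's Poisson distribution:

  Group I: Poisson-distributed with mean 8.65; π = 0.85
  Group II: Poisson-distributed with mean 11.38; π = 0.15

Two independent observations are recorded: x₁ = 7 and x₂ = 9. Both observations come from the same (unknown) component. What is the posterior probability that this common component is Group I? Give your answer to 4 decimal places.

Apply Bayes' rule: the posterior for each component is proportional to its prior times its likelihood at x.
Since both observations come from the same component, the likelihood for component k is f_k(x₁)·f_k(x₂).
  L_I = [e^(−8.65)·8.65^7/7! = 0.125903] × [0.130838] = 0.0164729
  L_II = [e^(−11.38)·11.38^7/7! = 0.0560137] × [0.10075] = 0.00564339
Prior × likelihood for each component:
  π_I·L_I = 0.85 × 0.0164729 = 0.014002
  π_II·L_II = 0.15 × 0.00564339 = 0.000846509
Marginal: 0.014002 + 0.000846509 = 0.0148485
Responsibility of Group I: 0.014002 / 0.0148485 ≈ 0.9430

0.9430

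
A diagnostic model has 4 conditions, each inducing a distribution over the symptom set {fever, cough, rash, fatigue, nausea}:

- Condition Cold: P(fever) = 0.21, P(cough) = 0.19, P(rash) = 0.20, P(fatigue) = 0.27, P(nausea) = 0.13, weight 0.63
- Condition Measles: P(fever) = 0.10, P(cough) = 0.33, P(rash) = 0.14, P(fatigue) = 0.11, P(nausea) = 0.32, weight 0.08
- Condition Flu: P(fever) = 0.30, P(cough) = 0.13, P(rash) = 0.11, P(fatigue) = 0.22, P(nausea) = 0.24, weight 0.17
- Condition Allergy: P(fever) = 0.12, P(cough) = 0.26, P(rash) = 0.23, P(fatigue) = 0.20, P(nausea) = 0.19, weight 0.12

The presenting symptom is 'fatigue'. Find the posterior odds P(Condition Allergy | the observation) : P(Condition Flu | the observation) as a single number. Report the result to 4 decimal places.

0.6417

Since P(k|x) ∝ w_k f_k(x), the posterior odds are w_i f_i(x) / (w_j f_j(x)).
Categorical probabilities:
  f_Cold = P(fatigue | comp) = 0.27
  f_Measles = P(fatigue | comp) = 0.11
  f_Flu = P(fatigue | comp) = 0.22
  f_Allergy = P(fatigue | comp) = 0.20
Odds = (0.12/0.17) × (0.2/0.22) = 0.705882 × 0.909091 ≈ 0.6417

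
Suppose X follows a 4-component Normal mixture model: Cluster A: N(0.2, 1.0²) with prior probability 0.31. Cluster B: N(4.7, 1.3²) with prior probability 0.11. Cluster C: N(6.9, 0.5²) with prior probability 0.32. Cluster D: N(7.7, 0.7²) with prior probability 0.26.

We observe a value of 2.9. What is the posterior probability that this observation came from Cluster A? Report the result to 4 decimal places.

P(component k | x) = w_k·f_k(x) / marginal(x), where marginal(x) = Σ_j w_j·f_j(x).
Normal densities:
  f_A = 0.0104209
  f_B = 0.117669
  f_C = 1.01045e-14
  f_D = 3.51124e-11
Multiply by the mixture weights:
  w_A·f_A = 0.31 × 0.0104209 = 0.00323049
  w_B·f_B = 0.11 × 0.117669 = 0.0129436
  w_C·f_C = 0.32 × 1.01045e-14 = 3.23345e-15
  w_D·f_D = 0.26 × 3.51124e-11 = 9.12922e-12
Sum: 0.00323049 + 0.0129436 + 3.23345e-15 + 9.12922e-12 = 0.016174
So the posterior for Cluster A is 0.00323049 / 0.016174 ≈ 0.1997.

0.1997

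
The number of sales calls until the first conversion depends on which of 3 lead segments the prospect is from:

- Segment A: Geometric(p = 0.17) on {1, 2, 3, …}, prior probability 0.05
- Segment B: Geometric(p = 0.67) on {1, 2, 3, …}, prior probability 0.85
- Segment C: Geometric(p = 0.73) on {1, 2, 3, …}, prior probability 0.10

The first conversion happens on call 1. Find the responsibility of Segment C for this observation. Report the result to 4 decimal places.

0.1121

Posterior ∝ prior × likelihood, so P(k | x) ∝ P(Z=k) f_k(x); normalise over all components.
Component likelihoods at x = 1:
  L_A = 0.17
  L_B = 0.67
  L_C = 0.73
Multiply by the mixture weights:
  P(Z=A)·L_A = 0.05 × 0.17 = 0.0085
  P(Z=B)·L_B = 0.85 × 0.67 = 0.5695
  P(Z=C)·L_C = 0.10 × 0.73 = 0.073
Normaliser: 0.0085 + 0.5695 + 0.073 = 0.651
So the posterior for Segment C is 0.073 / 0.651 ≈ 0.1121.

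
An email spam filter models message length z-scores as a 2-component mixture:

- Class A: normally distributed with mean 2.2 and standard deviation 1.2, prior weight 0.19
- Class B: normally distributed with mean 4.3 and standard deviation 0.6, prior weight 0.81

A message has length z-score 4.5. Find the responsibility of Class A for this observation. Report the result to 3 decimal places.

Posterior ∝ prior × likelihood, so P(k | x) ∝ P(Z=k) f_k(x); normalise over all components.
Evaluate each component's likelihood at the observed value:
  L_A = 0.0529681
  L_B = 0.628972
Prior × likelihood for each component:
  P(Z=A)·L_A = 0.19 × 0.0529681 = 0.0100639
  P(Z=B)·L_B = 0.81 × 0.628972 = 0.509467
Denominator: 0.0100639 + 0.509467 = 0.519531
P(Class A | the observation) = 0.0100639 / 0.519531 ≈ 0.019

0.019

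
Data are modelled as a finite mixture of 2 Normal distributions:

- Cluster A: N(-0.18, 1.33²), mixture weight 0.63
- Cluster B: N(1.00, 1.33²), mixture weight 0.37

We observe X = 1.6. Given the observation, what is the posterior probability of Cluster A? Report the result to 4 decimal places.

The responsibility of component k is P(Z=k) f_k(x) divided by Σ_j P(Z=j) f_j(x).
Evaluate each component's likelihood at the observed value:
  L_A = (1/(1.33·√(2π)))·exp(−(1.6−-0.18)²/(2·1.33²)) = 0.299957·exp(-0.89558) = 0.122493
  L_B = (1/(1.33·√(2π)))·exp(−(1.6−1.00)²/(2·1.33²)) = 0.299957·exp(-0.10176) = 0.270935
Weight by the priors:
  P(Z=A)·L_A = 0.63 × 0.122493 = 0.0771705
  P(Z=B)·L_B = 0.37 × 0.270935 = 0.100246
Normaliser: 0.0771705 + 0.100246 = 0.177417
P(Cluster A | 1.6) = 0.0771705 / 0.177417 ≈ 0.4350

0.4350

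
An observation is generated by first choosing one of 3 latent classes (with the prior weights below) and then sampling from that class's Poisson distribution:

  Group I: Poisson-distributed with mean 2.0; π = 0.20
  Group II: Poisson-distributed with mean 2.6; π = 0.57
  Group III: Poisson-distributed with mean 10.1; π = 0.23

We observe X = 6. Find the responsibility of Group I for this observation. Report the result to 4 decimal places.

Posterior ∝ prior × likelihood, so P(k | x) ∝ π_k f_k(x); normalise over all components.
Evaluate each component's likelihood at the observed value:
  L_I = e^(−2.0)·2.0^6/6! = 0.0120298
  L_II = e^(−2.6)·2.6^6/6! = 0.0318671
  L_III = e^(−10.1)·10.1^6/6! = 0.060565
Prior × likelihood for each component:
  π_I·L_I = 0.20 × 0.0120298 = 0.00240596
  π_II·L_II = 0.57 × 0.0318671 = 0.0181642
  π_III·L_III = 0.23 × 0.060565 = 0.0139299
Evidence: 0.00240596 + 0.0181642 + 0.0139299 = 0.0345001
Responsibility of Group I: 0.00240596 / 0.0345001 ≈ 0.0697

0.0697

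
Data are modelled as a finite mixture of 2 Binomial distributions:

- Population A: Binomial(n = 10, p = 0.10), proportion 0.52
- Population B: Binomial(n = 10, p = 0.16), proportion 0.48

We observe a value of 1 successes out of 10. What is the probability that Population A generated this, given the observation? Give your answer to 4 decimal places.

0.5575

Apply Bayes' rule: the posterior for each component is proportional to its prior times its likelihood at x.
Evaluate each component's likelihood at the observed value:
  L_A = 0.38742
  L_B = 0.333145
Multiply by the mixture weights:
  π_A·L_A = 0.52 × 0.38742 = 0.201459
  π_B·L_B = 0.48 × 0.333145 = 0.15991
Sum: 0.201459 + 0.15991 = 0.361368
So the posterior for Population A is 0.201459 / 0.361368 ≈ 0.5575.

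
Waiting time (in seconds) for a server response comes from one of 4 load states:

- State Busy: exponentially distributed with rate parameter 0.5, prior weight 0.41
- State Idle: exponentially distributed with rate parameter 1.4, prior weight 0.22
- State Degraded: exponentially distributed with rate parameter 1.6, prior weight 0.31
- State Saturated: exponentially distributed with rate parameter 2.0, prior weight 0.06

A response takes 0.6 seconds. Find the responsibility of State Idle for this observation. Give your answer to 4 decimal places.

The responsibility of component k is P(Z=k) f_k(x) divided by Σ_j P(Z=j) f_j(x).
Exponential densities:
  L_Busy = 0.5·e^(−0.5·0.6) = 0.5·e^(−0.3000) = 0.370409
  L_Idle = 1.4·e^(−1.4·0.6) = 1.4·e^(−0.8400) = 0.604395
  L_Degraded = 1.6·e^(−1.6·0.6) = 1.6·e^(−0.9600) = 0.612629
  L_Saturated = 2.0·e^(−2.0·0.6) = 2.0·e^(−1.2000) = 0.602388
Weight by the priors:
  P(Z=Busy)·L_Busy = 0.41 × 0.370409 = 0.151868
  P(Z=Idle)·L_Idle = 0.22 × 0.604395 = 0.132967
  P(Z=Degraded)·L_Degraded = 0.31 × 0.612629 = 0.189915
  P(Z=Saturated)·L_Saturated = 0.06 × 0.602388 = 0.0361433
Evidence: 0.151868 + 0.132967 + 0.189915 + 0.0361433 = 0.510893
Responsibility of State Idle: 0.132967 / 0.510893 ≈ 0.2603

0.2603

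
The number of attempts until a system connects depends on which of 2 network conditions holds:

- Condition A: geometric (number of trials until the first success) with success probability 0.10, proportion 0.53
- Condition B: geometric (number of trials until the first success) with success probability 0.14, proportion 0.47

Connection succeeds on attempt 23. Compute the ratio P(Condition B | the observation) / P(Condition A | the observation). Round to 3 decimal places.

Posterior odds = (w_i f_i(x)) / (w_j f_j(x)); the normalising sum cancels.
Evaluate each component's likelihood at the observed value:
  p_A = 0.10·(1−0.10)^22 = 0.10·0.0984771 = 0.00984771
  p_B = 0.14·(1−0.14)^22 = 0.14·0.0362215 = 0.005071
0.00238337 / 0.00521929 ≈ 0.457

0.457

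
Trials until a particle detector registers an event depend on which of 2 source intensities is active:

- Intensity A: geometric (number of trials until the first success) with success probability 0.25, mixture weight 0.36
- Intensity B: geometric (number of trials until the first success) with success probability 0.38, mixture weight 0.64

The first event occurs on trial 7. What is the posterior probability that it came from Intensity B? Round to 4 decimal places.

By Bayes' theorem, P(k | x) = w_k f_k(x) / Σ_j w_j f_j(x).
Component likelihoods at x = 7:
  f_A = 0.25·(1−0.25)^6 = 0.25·0.177979 = 0.0444946
  f_B = 0.38·(1−0.38)^6 = 0.38·0.0568002 = 0.0215841
Unnormalised posteriors:
  w_A·f_A = 0.36 × 0.0444946 = 0.0160181
  w_B·f_B = 0.64 × 0.0215841 = 0.0138138
Normaliser: 0.0160181 + 0.0138138 = 0.0298319
So the posterior for Intensity B is 0.0138138 / 0.0298319 ≈ 0.4631.

0.4631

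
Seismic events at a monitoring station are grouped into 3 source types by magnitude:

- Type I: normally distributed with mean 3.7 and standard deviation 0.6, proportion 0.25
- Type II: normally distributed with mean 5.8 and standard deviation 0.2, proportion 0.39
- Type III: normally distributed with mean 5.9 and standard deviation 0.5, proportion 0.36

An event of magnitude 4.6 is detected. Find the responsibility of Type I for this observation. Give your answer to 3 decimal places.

0.847

By Bayes' theorem, P(k | x) = π_k f_k(x) / Σ_j π_j f_j(x).
Normal densities:
  f_I = 0.215863
  f_II = 3.03794e-08
  f_III = 0.0271659
Prior × likelihood for each component:
  π_I·f_I = 0.25 × 0.215863 = 0.0539657
  π_II·f_II = 0.39 × 3.03794e-08 = 1.1848e-08
  π_III·f_III = 0.36 × 0.0271659 = 0.00977974
Evidence: 0.0539657 + 1.1848e-08 + 0.00977974 = 0.0637454
P(Type I | x) = 0.0539657 / 0.0637454 ≈ 0.847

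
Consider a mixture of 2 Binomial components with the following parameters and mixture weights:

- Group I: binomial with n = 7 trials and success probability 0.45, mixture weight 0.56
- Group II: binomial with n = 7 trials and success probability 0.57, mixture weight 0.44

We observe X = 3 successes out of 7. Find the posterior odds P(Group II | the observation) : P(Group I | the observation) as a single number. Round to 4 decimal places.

Since P(k|x) ∝ w_k f_k(x), the posterior odds are w_i f_i(x) / (w_j f_j(x)).
Evaluate each component's likelihood at the observed value:
  f_I = 0.291848
  f_II = 0.221598
Posterior odds = (w_II·f_II) / (w_I·f_I) = (0.44·0.221598) / (0.56·0.291848) = 0.0975033 / 0.163435 ≈ 0.5966

0.5966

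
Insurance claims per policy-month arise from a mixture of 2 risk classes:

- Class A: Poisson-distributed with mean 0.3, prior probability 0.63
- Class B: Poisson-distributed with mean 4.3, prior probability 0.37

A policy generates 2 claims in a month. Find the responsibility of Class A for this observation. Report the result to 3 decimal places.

The responsibility of component k is π_k f_k(x) divided by Σ_j π_j f_j(x).
Poisson probabilities:
  L_A = 0.0333368
  L_B = 0.125441
Weight by the priors:
  π_A·L_A = 0.63 × 0.0333368 = 0.0210022
  π_B·L_B = 0.37 × 0.125441 = 0.0464133
Marginal: 0.0210022 + 0.0464133 = 0.0674155
So the posterior for Class A is 0.0210022 / 0.0674155 ≈ 0.312.

0.312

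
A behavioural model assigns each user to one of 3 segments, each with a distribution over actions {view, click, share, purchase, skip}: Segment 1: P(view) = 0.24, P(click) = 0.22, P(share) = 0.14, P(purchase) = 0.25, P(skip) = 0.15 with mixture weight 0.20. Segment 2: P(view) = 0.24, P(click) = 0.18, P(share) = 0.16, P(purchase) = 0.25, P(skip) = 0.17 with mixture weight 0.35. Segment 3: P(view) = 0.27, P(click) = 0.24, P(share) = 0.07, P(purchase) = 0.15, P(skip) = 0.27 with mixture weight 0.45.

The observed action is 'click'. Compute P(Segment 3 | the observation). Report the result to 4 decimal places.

0.5023

By Bayes' theorem, P(k | x) = w_k f_k(x) / Σ_j w_j f_j(x).
Evaluate each component's likelihood at the observed value:
  p_1 = P(click | comp) = 0.22
  p_2 = P(click | comp) = 0.18
  p_3 = P(click | comp) = 0.24
Multiply by the mixture weights:
  w_1·p_1 = 0.20 × 0.22 = 0.044
  w_2·p_2 = 0.35 × 0.18 = 0.063
  w_3·p_3 = 0.45 × 0.24 = 0.108
Normaliser: 0.044 + 0.063 + 0.108 = 0.215
P(Segment 3 | data) ≈ 0.5023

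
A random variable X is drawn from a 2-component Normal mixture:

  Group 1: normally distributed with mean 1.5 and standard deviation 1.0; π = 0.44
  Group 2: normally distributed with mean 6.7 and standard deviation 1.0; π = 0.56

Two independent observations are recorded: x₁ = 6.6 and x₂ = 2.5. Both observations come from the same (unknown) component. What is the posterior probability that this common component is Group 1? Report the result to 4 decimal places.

By Bayes' theorem, P(k | x) = π_k f_k(x) / Σ_j π_j f_j(x).
Since both observations come from the same component, the likelihood for component k is f_k(x₁)·f_k(x₂).
  L_1 = [(1/(1.0·√(2π)))·exp(−(6.6−1.5)²/(2·1.0²)) = 0.398942·exp(-13.00500) = 8.97244e-07] × [0.241971] = 2.17107e-07
  L_2 = [(1/(1.0·√(2π)))·exp(−(6.6−6.7)²/(2·1.0²)) = 0.398942·exp(-0.00500) = 0.396953] × [5.89431e-05] = 2.33976e-05
Multiply by the mixture weights:
  π_1·L_1 = 0.44 × 2.17107e-07 = 9.55269e-08
  π_2·L_2 = 0.56 × 2.33976e-05 = 1.31027e-05
Normaliser: 9.55269e-08 + 1.31027e-05 = 1.31982e-05
P(Group 1 | x₁, x₂) ≈ 0.0072

0.0072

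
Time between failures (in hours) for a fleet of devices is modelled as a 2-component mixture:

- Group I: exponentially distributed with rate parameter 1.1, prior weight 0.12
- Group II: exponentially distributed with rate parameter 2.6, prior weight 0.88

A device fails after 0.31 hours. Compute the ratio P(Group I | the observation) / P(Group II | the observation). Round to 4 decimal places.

The posterior odds equal the prior odds times the likelihood ratio: (w_i/w_j)·(f_i(x)/f_j(x)).
Component likelihoods at x = 0.31 hours:
  L_I = 1.1·e^(−1.1·0.31) = 1.1·e^(−0.3410) = 0.782165
  L_II = 2.6·e^(−2.6·0.31) = 2.6·e^(−0.8060) = 1.16127
Odds = (0.12/0.88) × (0.782165/1.16127) = 0.136364 × 0.673544 ≈ 0.0918

0.0918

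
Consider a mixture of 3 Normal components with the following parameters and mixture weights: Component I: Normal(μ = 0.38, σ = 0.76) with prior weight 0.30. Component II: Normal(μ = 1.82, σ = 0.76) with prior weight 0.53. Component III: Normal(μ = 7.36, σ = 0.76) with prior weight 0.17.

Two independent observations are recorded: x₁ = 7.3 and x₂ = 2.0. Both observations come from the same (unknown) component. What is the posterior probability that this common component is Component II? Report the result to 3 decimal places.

Posterior ∝ prior × likelihood, so P(k | x) ∝ P(Z=k) f_k(x); normalise over all components.
Since both observations come from the same component, the likelihood for component k is f_k(x₁)·f_k(x₂).
  L_I = [(1/(0.76·√(2π)))·exp(−(7.3−0.38)²/(2·0.76²)) = 0.524924·exp(-41.45291) = 5.21587e-19] × [0.0541327] = 2.8235e-20
  L_II = [(1/(0.76·√(2π)))·exp(−(7.3−1.82)²/(2·0.76²)) = 0.524924·exp(-25.99584) = 2.69305e-12] × [0.510406] = 1.37455e-12
  L_III = [(1/(0.76·√(2π)))·exp(−(7.3−7.36)²/(2·0.76²)) = 0.524924·exp(-0.00312) = 0.523291] × [8.3038e-12] = 4.3453e-12
Unnormalised posteriors:
  P(Z=I)·L_I = 0.30 × 2.8235e-20 = 8.47049e-21
  P(Z=II)·L_II = 0.53 × 1.37455e-12 = 7.28511e-13
  P(Z=III)·L_III = 0.17 × 4.3453e-12 = 7.38701e-13
Evidence: 8.47049e-21 + 7.28511e-13 + 7.38701e-13 = 1.46721e-12
P(Component II | x) = 7.28511e-13 / 1.46721e-12 ≈ 0.497

0.497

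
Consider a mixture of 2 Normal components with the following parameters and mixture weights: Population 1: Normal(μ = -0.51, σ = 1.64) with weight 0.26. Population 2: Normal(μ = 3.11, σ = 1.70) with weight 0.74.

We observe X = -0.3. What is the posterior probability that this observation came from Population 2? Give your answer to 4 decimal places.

0.2702

Apply Bayes' rule: the posterior for each component is proportional to its prior times its likelihood at x.
Normal densities:
  L_1 = 0.241271
  L_2 = 0.0313874
Weight by the priors:
  P(Z=1)·L_1 = 0.26 × 0.241271 = 0.0627306
  P(Z=2)·L_2 = 0.74 × 0.0313874 = 0.0232267
Sum: 0.0627306 + 0.0232267 = 0.0859572
P(Population 2 | the observation) ≈ 0.2702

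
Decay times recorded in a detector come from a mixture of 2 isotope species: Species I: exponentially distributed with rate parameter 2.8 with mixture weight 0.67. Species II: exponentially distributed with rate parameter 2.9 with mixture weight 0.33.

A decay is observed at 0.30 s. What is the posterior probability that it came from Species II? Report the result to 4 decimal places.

The responsibility of component k is w_k f_k(x) divided by Σ_j w_j f_j(x).
Component likelihoods at x = 0.30 s:
  f_I = 1.20879
  f_II = 1.21496
Weight by the priors:
  w_I·f_I = 0.67 × 1.20879 = 0.809889
  w_II·f_II = 0.33 × 1.21496 = 0.400937
Normaliser: 0.809889 + 0.400937 = 1.21083
P(Species II | the observation) = 0.400937 / 1.21083 ≈ 0.3311

0.3311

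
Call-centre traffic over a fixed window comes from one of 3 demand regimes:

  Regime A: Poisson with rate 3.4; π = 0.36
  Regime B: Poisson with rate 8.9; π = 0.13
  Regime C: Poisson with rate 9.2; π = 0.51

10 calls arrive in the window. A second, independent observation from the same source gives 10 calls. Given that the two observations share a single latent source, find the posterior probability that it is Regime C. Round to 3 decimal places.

The responsibility of component k is π_k f_k(x) divided by Σ_j π_j f_j(x).
Since both observations come from the same component, the likelihood for component k is f_k(x₁)·f_k(x₂).
  f_A = [e^(−3.4)·3.4^10/10! = 0.00189856] × [0.00189856] = 3.60454e-06
  f_B = [e^(−8.9)·8.9^10/10! = 0.117197] × [0.117197] = 0.0137351
  f_C = [e^(−9.2)·9.2^10/10! = 0.12095] × [0.12095] = 0.0146289
Multiply by the mixture weights:
  π_A·f_A = 0.36 × 3.60454e-06 = 1.29763e-06
  π_B·f_B = 0.13 × 0.0137351 = 0.00178556
  π_C·f_C = 0.51 × 0.0146289 = 0.00746074
Denominator: 1.29763e-06 + 0.00178556 + 0.00746074 = 0.00924761
P(Regime C | x₁,x₂) = 0.00746074 / 0.00924761 ≈ 0.807

0.807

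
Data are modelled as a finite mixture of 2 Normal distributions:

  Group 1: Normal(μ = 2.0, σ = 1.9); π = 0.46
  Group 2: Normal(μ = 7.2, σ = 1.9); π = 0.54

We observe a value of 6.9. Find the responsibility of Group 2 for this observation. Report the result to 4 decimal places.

0.9699

P(component k | x) = π_k·f_k(x) / marginal(x), where marginal(x) = Σ_j π_j·f_j(x).
Evaluate each component's likelihood at the observed value:
  f_1 = (1/(1.9·√(2π)))·exp(−(6.9−2.0)²/(2·1.9²)) = 0.209970·exp(-3.32548) = 0.00754948
  f_2 = (1/(1.9·√(2π)))·exp(−(6.9−7.2)²/(2·1.9²)) = 0.209970·exp(-0.01247) = 0.207369
Weight by the priors:
  π_1·f_1 = 0.46 × 0.00754948 = 0.00347276
  π_2·f_2 = 0.54 × 0.207369 = 0.111979
Denominator: 0.00347276 + 0.111979 = 0.115452
Responsibility of Group 2: 0.111979 / 0.115452 ≈ 0.9699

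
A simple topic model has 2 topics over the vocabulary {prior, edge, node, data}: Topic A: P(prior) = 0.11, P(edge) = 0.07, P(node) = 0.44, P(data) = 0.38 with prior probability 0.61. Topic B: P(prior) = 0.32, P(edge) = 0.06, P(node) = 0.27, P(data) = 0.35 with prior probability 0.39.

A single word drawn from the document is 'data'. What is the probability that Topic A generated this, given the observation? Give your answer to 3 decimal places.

By Bayes' theorem, P(k | x) = π_k f_k(x) / Σ_j π_j f_j(x).
Categorical probabilities:
  p_A = 0.38
  p_B = 0.35
Prior × likelihood for each component:
  π_A·p_A = 0.61 × 0.38 = 0.2318
  π_B·p_B = 0.39 × 0.35 = 0.1365
Normaliser: 0.2318 + 0.1365 = 0.3683
So the posterior for Topic A is 0.2318 / 0.3683 ≈ 0.629.

0.629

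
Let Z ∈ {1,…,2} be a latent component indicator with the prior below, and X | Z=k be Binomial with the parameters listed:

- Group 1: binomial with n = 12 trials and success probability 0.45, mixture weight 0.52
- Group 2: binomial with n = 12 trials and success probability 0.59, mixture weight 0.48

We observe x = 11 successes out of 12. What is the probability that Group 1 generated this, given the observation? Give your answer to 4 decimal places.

Posterior ∝ prior × likelihood, so P(k | x) ∝ P(Z=k) f_k(x); normalise over all components.
Binomial probabilities:
  f_1 = 0.0010113
  f_2 = 0.0148367
Multiply by the mixture weights:
  P(Z=1)·f_1 = 0.52 × 0.0010113 = 0.000525878
  P(Z=2)·f_2 = 0.48 × 0.0148367 = 0.00712161
Denominator: 0.000525878 + 0.00712161 = 0.00764749
Responsibility of Group 1: 0.000525878 / 0.00764749 ≈ 0.0688

0.0688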